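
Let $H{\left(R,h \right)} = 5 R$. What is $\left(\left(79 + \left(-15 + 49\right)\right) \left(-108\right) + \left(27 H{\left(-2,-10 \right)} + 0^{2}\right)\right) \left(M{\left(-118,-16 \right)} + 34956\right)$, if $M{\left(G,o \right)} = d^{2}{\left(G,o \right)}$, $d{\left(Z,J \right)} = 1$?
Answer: $-436053618$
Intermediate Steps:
$M{\left(G,o \right)} = 1$ ($M{\left(G,o \right)} = 1^{2} = 1$)
$\left(\left(79 + \left(-15 + 49\right)\right) \left(-108\right) + \left(27 H{\left(-2,-10 \right)} + 0^{2}\right)\right) \left(M{\left(-118,-16 \right)} + 34956\right) = \left(\left(79 + \left(-15 + 49\right)\right) \left(-108\right) + \left(27 \cdot 5 \left(-2\right) + 0^{2}\right)\right) \left(1 + 34956\right) = \left(\left(79 + 34\right) \left(-108\right) + \left(27 \left(-10\right) + 0\right)\right) 34957 = \left(113 \left(-108\right) + \left(-270 + 0\right)\right) 34957 = \left(-12204 - 270\right) 34957 = \left(-12474\right) 34957 = -436053618$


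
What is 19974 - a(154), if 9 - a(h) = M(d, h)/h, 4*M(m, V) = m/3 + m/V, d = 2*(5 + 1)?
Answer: 473490097/23716 ≈ 19965.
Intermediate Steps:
d = 12 (d = 2*6 = 12)
M(m, V) = m/12 + m/(4*V) (M(m, V) = (m/3 + m/V)/4 = m/12 + m/(4*V))
a(h) = 9 - (3 + h)/h² (a(h) = 9 - (1/12)*12*(3 + h)/h/h = 9 - (3 + h)/h/h = 9 - (3 + h)/h²)
19974 - a(154) = 19974 - (9 - 1/154 - 3/154²) = 19974 - (9 - 1*1/154 - 3*1/23716) = 19974 - (9 - 1/154 - 3/23716) = 19974 - 1*213287/23716 = 19974 - 213287/23716 = 473490097/23716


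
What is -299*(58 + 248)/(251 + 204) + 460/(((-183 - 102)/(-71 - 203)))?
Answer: 481114/1995 ≈ 241.16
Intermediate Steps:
-299*(58 + 248)/(251 + 204) + 460/(((-183 - 102)/(-71 - 203))) = -299/(455/306) + 460/((-285/(-274))) = -299/(455*(1/306)) + 460/((-285*(-1/274))) = -299/455/306 + 460/(285/274) = -299*306/455 + 460*(274/285) = -7038/35 + 25208/57 = 481114/1995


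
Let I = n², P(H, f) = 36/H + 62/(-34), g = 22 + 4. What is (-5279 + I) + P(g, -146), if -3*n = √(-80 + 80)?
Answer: -1166756/221 ≈ -5279.4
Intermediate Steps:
g = 26
P(H, f) = -31/17 + 36/H (P(H, f) = 36/H + 62*(-1/34) = 36/H - 31/17 = -31/17 + 36/H)
n = 0 (n = -√(-80 + 80)/3 = -√0/3 = -⅓*0 = 0)
I = 0 (I = 0² = 0)
(-5279 + I) + P(g, -146) = (-5279 + 0) + (-31/17 + 36/26) = -5279 + (-31/17 + 36*(1/26)) = -5279 + (-31/17 + 18/13) = -5279 - 97/221 = -1166756/221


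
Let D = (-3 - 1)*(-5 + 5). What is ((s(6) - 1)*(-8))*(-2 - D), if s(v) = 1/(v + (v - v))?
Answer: -40/3 ≈ -13.333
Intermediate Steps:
D = 0 (D = -4*0 = 0)
s(v) = 1/v (s(v) = 1/(v + 0) = 1/v)
((s(6) - 1)*(-8))*(-2 - D) = ((1/6 - 1)*(-8))*(-2 - 1*0) = ((1/6 - 1)*(-8))*(-2 + 0) = -5/6*(-8)*(-2) = (20/3)*(-2) = -40/3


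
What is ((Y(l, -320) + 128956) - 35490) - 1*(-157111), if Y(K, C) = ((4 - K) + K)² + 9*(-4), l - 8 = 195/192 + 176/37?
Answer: 250557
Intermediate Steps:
l = 32613/2368 (l = 8 + (195/192 + 176/37) = 8 + (195*(1/192) + 176*(1/37)) = 8 + (65/64 + 176/37) = 8 + 13669/2368 = 32613/2368 ≈ 13.772)
Y(K, C) = -20 (Y(K, C) = 4² - 36 = 16 - 36 = -20)
((Y(l, -320) + 128956) - 35490) - 1*(-157111) = ((-20 + 128956) - 35490) - 1*(-157111) = (128936 - 35490) + 157111 = 93446 + 157111 = 250557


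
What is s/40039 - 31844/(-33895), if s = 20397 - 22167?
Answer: 1215007766/1357121905 ≈ 0.89528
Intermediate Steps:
s = -1770
s/40039 - 31844/(-33895) = -1770/40039 - 31844/(-33895) = -1770*1/40039 - 31844*(-1/33895) = -1770/40039 + 31844/33895 = 1215007766/1357121905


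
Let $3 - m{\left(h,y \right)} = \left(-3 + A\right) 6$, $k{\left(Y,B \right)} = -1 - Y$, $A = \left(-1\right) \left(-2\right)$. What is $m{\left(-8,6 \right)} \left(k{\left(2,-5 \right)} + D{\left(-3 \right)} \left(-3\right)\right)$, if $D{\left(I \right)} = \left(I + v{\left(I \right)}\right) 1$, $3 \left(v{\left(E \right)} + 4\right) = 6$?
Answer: $108$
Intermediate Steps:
$v{\left(E \right)} = -2$ ($v{\left(E \right)} = -4 + \frac{1}{3} \cdot 6 = -4 + 2 = -2$)
$A = 2$
$m{\left(h,y \right)} = 9$ ($m{\left(h,y \right)} = 3 - \left(-3 + 2\right) 6 = 3 - \left(-1\right) 6 = 3 - -6 = 3 + 6 = 9$)
$D{\left(I \right)} = -2 + I$ ($D{\left(I \right)} = \left(I - 2\right) 1 = \left(-2 + I\right) 1 = -2 + I$)
$m{\left(-8,6 \right)} \left(k{\left(2,-5 \right)} + D{\left(-3 \right)} \left(-3\right)\right) = 9 \left(\left(-1 - 2\right) + \left(-2 - 3\right) \left(-3\right)\right) = 9 \left(\left(-1 - 2\right) - -15\right) = 9 \left(-3 + 15\right) = 9 \cdot 12 = 108$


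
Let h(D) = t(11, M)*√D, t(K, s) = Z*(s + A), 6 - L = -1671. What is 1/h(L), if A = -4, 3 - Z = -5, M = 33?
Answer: √1677/389064 ≈ 0.00010526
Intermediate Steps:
L = 1677 (L = 6 - 1*(-1671) = 6 + 1671 = 1677)
Z = 8 (Z = 3 - 1*(-5) = 3 + 5 = 8)
t(K, s) = -32 + 8*s (t(K, s) = 8*(s - 4) = 8*(-4 + s) = -32 + 8*s)
h(D) = 232*√D (h(D) = (-32 + 8*33)*√D = (-32 + 264)*√D = 232*√D)
1/h(L) = 1/(232*√1677) = √1677/389064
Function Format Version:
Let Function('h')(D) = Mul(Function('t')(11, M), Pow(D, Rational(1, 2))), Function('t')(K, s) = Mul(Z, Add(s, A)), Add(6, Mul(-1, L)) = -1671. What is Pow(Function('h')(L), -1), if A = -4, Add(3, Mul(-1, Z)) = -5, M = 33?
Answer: Mul(Rational(1, 389064), Pow(1677, Rational(1, 2))) ≈ 0.00010526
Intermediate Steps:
L = 1677 (L = Add(6, Mul(-1, -1671)) = Add(6, 1671) = 1677)
Z = 8 (Z = Add(3, Mul(-1, -5)) = Add(3, 5) = 8)
Function('t')(K, s) = Add(-32, Mul(8, s)) (Function('t')(K, s) = Mul(8, Add(s, -4)) = Mul(8, Add(-4, s)) = Add(-32, Mul(8, s)))
Function('h')(D) = Mul(232, Pow(D, Rational(1, 2))) (Function('h')(D) = Mul(Add(-32, Mul(8, 33)), Pow(D, Rational(1, 2))) = Mul(Add(-32, 264), Pow(D, Rational(1, 2))) = Mul(232, Pow(D, Rational(1, 2))))
Pow(Function('h')(L), -1) = Pow(Mul(232, Pow(1677, Rational(1, 2))), -1) = Mul(Rational(1, 389064), Pow(1677, Rational(1, 2)))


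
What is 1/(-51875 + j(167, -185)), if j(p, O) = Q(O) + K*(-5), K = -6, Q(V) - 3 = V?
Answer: -1/52027 ≈ -1.9221e-5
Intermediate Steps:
Q(V) = 3 + V
j(p, O) = 33 + O (j(p, O) = (3 + O) - 6*(-5) = (3 + O) + 30 = 33 + O)
1/(-51875 + j(167, -185)) = 1/(-51875 + (33 - 185)) = 1/(-51875 - 152) = 1/(-52027) = -1/52027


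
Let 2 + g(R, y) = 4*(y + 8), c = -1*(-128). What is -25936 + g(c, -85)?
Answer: -26246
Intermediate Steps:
c = 128
g(R, y) = 30 + 4*y (g(R, y) = -2 + 4*(y + 8) = -2 + 4*(8 + y) = -2 + (32 + 4*y) = 30 + 4*y)
-25936 + g(c, -85) = -25936 + (30 + 4*(-85)) = -25936 + (30 - 340) = -25936 - 310 = -26246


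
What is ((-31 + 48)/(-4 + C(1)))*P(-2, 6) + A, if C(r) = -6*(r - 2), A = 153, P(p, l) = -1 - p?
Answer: 323/2 ≈ 161.50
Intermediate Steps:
C(r) = 12 - 6*r (C(r) = -6*(-2 + r) = 12 - 6*r)
((-31 + 48)/(-4 + C(1)))*P(-2, 6) + A = ((-31 + 48)/(-4 + (12 - 6*1)))*(-1 - 1*(-2)) + 153 = (17/(-4 + (12 - 6)))*(-1 + 2) + 153 = (17/(-4 + 6))*1 + 153 = (17/2)*1 + 153 = 17/2 + 153 = 323/2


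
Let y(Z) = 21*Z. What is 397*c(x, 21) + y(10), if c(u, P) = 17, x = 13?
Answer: 6959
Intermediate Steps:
397*c(x, 21) + y(10) = 397*17 + 21*10 = 6749 + 210 = 6959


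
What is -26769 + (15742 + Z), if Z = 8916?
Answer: -2111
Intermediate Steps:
-26769 + (15742 + Z) = -26769 + (15742 + 8916) = -26769 + 24658 = -2111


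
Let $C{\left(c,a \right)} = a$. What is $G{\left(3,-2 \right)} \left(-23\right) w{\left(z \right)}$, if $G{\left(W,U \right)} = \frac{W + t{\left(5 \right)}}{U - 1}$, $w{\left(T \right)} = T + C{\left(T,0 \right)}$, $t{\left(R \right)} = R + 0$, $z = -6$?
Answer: $-368$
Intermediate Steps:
$t{\left(R \right)} = R$
$w{\left(T \right)} = T$ ($w{\left(T \right)} = T + 0 = T$)
$G{\left(W,U \right)} = \frac{5 + W}{-1 + U}$ ($G{\left(W,U \right)} = \frac{W + 5}{U - 1} = \frac{5 + W}{-1 + U}$)
$G{\left(3,-2 \right)} \left(-23\right) w{\left(z \right)} = \frac{5 + 3}{-1 - 2} \left(-23\right) \left(-6\right) = \frac{1}{-3} \cdot 8 \left(-23\right) \left(-6\right) = \left(- \frac{1}{3}\right) 8 \left(-23\right) \left(-6\right) = \left(- \frac{8}{3}\right) \left(-23\right) \left(-6\right) = \frac{184}{3} \left(-6\right) = -368$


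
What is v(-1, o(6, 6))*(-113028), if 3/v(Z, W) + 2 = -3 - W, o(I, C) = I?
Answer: 339084/11 ≈ 30826.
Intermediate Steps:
v(Z, W) = 3/(-5 - W) (v(Z, W) = 3/(-2 + (-3 - W)) = 3/(-5 - W))
v(-1, o(6, 6))*(-113028) = -3/(5 + 6)*(-113028) = -3/11*(-113028) = 339084/11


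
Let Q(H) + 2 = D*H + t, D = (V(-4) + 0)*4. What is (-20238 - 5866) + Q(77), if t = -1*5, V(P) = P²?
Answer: -21183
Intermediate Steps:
t = -5
D = 64 (D = ((-4)² + 0)*4 = (16 + 0)*4 = 16*4 = 64)
Q(H) = -7 + 64*H (Q(H) = -2 + (64*H - 5) = -2 + (-5 + 64*H) = -7 + 64*H)
(-20238 - 5866) + Q(77) = (-20238 - 5866) + (-7 + 64*77) = -26104 + (-7 + 4928) = -26104 + 4921 = -21183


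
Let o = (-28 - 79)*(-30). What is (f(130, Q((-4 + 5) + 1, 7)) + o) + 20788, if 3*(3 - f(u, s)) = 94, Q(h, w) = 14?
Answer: 71909/3 ≈ 23970.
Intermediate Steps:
f(u, s) = -85/3 (f(u, s) = 3 - ⅓*94 = 3 - 94/3 = -85/3)
o = 3210 (o = -107*(-30) = 3210)
(f(130, Q((-4 + 5) + 1, 7)) + o) + 20788 = (-85/3 + 3210) + 20788 = 9545/3 + 20788 = 71909/3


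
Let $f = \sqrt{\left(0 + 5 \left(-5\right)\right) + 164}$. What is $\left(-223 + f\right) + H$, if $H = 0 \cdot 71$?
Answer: $-223 + \sqrt{139} \approx -211.21$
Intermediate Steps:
$H = 0$
$f = \sqrt{139}$ ($f = \sqrt{\left(0 - 25\right) + 164} = \sqrt{-25 + 164} = \sqrt{139} \approx 11.79$)
$\left(-223 + f\right) + H = \left(-223 + \sqrt{139}\right) + 0 = -223 + \sqrt{139}$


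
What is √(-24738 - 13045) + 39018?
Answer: 39018 + I*√37783 ≈ 39018.0 + 194.38*I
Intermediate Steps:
√(-24738 - 13045) + 39018 = √(-37783) + 39018 = I*√37783 + 39018 = 39018 + I*√37783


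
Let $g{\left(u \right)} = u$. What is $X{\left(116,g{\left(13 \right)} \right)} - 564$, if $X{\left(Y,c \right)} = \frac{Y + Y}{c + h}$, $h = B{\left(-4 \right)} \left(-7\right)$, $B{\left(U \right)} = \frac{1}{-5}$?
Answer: $- \frac{4931}{9} \approx -547.89$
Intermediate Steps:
$B{\left(U \right)} = - \frac{1}{5}$
$h = \frac{7}{5}$ ($h = \left(- \frac{1}{5}\right) \left(-7\right) = \frac{7}{5} \approx 1.4$)
$X{\left(Y,c \right)} = \frac{2 Y}{\frac{7}{5} + c}$ ($X{\left(Y,c \right)} = \frac{Y + Y}{c + \frac{7}{5}} = \frac{2 Y}{\frac{7}{5} + c}$)
$X{\left(116,g{\left(13 \right)} \right)} - 564 = 10 \cdot 116 \frac{1}{7 + 5 \cdot 13} - 564 = 10 \cdot 116 \frac{1}{7 + 65} - 564 = 10 \cdot 116 \cdot \frac{1}{72} - 564 = \frac{145}{9} - 564 = - \frac{4931}{9}$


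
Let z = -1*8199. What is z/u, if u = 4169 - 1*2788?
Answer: -8199/1381 ≈ -5.9370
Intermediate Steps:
u = 1381 (u = 4169 - 2788 = 1381)
z = -8199
z/u = -8199/1381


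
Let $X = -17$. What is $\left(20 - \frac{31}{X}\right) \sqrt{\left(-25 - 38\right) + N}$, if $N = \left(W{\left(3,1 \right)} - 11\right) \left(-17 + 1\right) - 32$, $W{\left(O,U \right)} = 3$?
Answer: $\frac{371 \sqrt{33}}{17} \approx 125.37$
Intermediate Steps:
$N = 96$ ($N = \left(3 - 11\right) \left(-17 + 1\right) - 32 = \left(-8\right) \left(-16\right) - 32 = 128 - 32 = 96$)
$\left(20 - \frac{31}{X}\right) \sqrt{\left(-25 - 38\right) + N} = \left(20 - \frac{31}{-17}\right) \sqrt{\left(-25 - 38\right) + 96} = \left(20 - - \frac{31}{17}\right) \sqrt{\left(-25 - 38\right) + 96} = \left(20 + \frac{31}{17}\right) \sqrt{-63 + 96} = \frac{371 \sqrt{33}}{17}$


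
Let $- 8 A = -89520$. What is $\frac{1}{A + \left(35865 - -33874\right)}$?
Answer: $\frac{1}{80929} \approx 1.2357 \cdot 10^{-5}$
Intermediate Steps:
$A = 11190$ ($A = \left(- \frac{1}{8}\right) \left(-89520\right) = 11190$)
$\frac{1}{A + \left(35865 - -33874\right)} = \frac{1}{11190 + \left(35865 - -33874\right)} = \frac{1}{11190 + \left(35865 + 33874\right)} = \frac{1}{11190 + 69739} = \frac{1}{80929}$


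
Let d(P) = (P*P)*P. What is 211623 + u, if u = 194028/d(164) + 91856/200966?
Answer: 23449200530542913/110806221488 ≈ 2.1162e+5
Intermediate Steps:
d(P) = P**3 (d(P) = P**2*P = P**3)
u = 55520587889/110806221488 (u = 194028/(164**3) + 91856/200966 = 194028/4410944 + 91856*(1/200966) = 194028*(1/4410944) + 45928/100483 = 48507/1102736 + 45928/100483 = 55520587889/110806221488 ≈ 0.50106)
211623 + u = 211623 + 55520587889/110806221488 = 23449200530542913/110806221488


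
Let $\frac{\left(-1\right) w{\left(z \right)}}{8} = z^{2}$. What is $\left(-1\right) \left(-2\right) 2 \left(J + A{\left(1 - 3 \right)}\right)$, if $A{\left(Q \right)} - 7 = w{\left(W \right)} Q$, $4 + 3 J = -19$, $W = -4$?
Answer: $\frac{3064}{3} \approx 1021.3$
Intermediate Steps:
$J = - \frac{23}{3}$ ($J = - \frac{4}{3} + \frac{1}{3} \left(-19\right) = - \frac{4}{3} - \frac{19}{3} = - \frac{23}{3} \approx -7.6667$)
$w{\left(z \right)} = - 8 z^{2}$
$A{\left(Q \right)} = 7 - 128 Q$ ($A{\left(Q \right)} = 7 + - 8 \left(-4\right)^{2} Q = 7 + \left(-8\right) 16 Q = 7 - 128 Q$)
$\left(-1\right) \left(-2\right) 2 \left(J + A{\left(1 - 3 \right)}\right) = \left(-1\right) \left(-2\right) 2 \left(- \frac{23}{3} - \left(-7 + 128 \left(1 - 3\right)\right)\right) = 2 \cdot 2 \left(- \frac{23}{3} + \left(7 - -256\right)\right) = 4 \left(- \frac{23}{3} + \left(7 + 256\right)\right) = 4 \left(- \frac{23}{3} + 263\right) = 4 \cdot \frac{766}{3} = \frac{3064}{3}$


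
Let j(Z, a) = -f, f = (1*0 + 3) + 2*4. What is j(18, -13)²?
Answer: 121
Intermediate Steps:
f = 11 (f = (0 + 3) + 8 = 3 + 8 = 11)
j(Z, a) = -11 (j(Z, a) = -1*11 = -11)
j(18, -13)² = (-11)² = 121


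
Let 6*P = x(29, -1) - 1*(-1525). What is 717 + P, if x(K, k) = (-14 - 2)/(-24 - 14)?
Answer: 36907/38 ≈ 971.24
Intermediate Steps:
x(K, k) = 8/19 (x(K, k) = -16/(-38) = -16*(-1/38) = 8/19)
P = 9661/38 (P = (8/19 - 1*(-1525))/6 = (8/19 + 1525)/6 = (1/6)*(28983/19) = 9661/38 ≈ 254.24)
717 + P = 717 + 9661/38 = 36907/38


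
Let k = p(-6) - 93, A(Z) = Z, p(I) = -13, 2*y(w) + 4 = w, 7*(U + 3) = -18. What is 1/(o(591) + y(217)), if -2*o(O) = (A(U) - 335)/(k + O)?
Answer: 6790/725519 ≈ 0.0093588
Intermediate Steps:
U = -39/7 (U = -3 + (1/7)*(-18) = -3 - 18/7 = -39/7 ≈ -5.5714)
y(w) = -2 + w/2
k = -106 (k = -13 - 93 = -106)
o(O) = 1192/(7*(-106 + O)) (o(O) = -(-39/7 - 335)/(2*(-106 + O)) = -(-1192)/(7*(-106 + O)) = 1192/(7*(-106 + O)))
1/(o(591) + y(217)) = 1/(1192/(7*(-106 + 591)) + (-2 + (1/2)*217)) = 1/((1192/7)/485 + (-2 + 217/2)) = 1/((1192/7)*(1/485) + 213/2) = 1/(1192/3395 + 213/2) = 1/(725519/6790) = 6790/725519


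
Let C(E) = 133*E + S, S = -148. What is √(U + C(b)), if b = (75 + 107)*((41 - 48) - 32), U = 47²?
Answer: I*√941973 ≈ 970.55*I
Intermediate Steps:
U = 2209
b = -7098 (b = 182*(-7 - 32) = 182*(-39) = -7098)
C(E) = -148 + 133*E (C(E) = 133*E - 148 = -148 + 133*E)
√(U + C(b)) = √(2209 + (-148 + 133*(-7098))) = √(2209 + (-148 - 944034)) = √(2209 - 944182) = √(-941973) = I*√941973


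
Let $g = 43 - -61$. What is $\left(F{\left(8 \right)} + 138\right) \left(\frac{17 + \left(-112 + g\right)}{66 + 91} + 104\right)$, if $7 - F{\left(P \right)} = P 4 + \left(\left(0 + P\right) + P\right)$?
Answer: $\frac{1584689}{157} \approx 10094.0$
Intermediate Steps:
$F{\left(P \right)} = 7 - 6 P$ ($F{\left(P \right)} = 7 - \left(P 4 + \left(\left(0 + P\right) + P\right)\right) = 7 - \left(4 P + \left(P + P\right)\right) = 7 - \left(4 P + 2 P\right) = 7 - 6 P$)
$g = 104$ ($g = 43 + 61 = 104$)
$\left(F{\left(8 \right)} + 138\right) \left(\frac{17 + \left(-112 + g\right)}{66 + 91} + 104\right) = \left(\left(7 - 48\right) + 138\right) \left(\frac{17 + \left(-112 + 104\right)}{66 + 91} + 104\right) = \left(\left(7 - 48\right) + 138\right) \left(\frac{17 - 8}{157} + 104\right) = \left(-41 + 138\right) \left(9 \cdot \frac{1}{157} + 104\right) = 97 \left(\frac{9}{157} + 104\right) = 97 \cdot \frac{16337}{157} = \frac{1584689}{157}$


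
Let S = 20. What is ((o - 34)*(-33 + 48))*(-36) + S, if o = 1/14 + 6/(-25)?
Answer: 646486/35 ≈ 18471.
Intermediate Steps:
o = -59/350 (o = 1*(1/14) + 6*(-1/25) = 1/14 - 6/25 = -59/350 ≈ -0.16857)
((o - 34)*(-33 + 48))*(-36) + S = ((-59/350 - 34)*(-33 + 48))*(-36) + 20 = -11959/350*15*(-36) + 20 = -35877/70*(-36) + 20 = 645786/35 + 20 = 646486/35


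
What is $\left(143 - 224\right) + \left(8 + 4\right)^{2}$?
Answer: $63$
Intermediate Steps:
$\left(143 - 224\right) + \left(8 + 4\right)^{2} = -81 + 12^{2} = -81 + 144 = 63$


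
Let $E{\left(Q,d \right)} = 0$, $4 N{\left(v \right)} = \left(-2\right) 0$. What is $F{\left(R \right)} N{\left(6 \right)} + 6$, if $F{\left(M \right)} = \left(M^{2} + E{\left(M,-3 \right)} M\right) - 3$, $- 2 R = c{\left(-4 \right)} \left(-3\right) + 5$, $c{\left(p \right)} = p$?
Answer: $6$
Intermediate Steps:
$N{\left(v \right)} = 0$ ($N{\left(v \right)} = \frac{\left(-2\right) 0}{4} = \frac{1}{4} \cdot 0 = 0$)
$R = - \frac{17}{2}$ ($R = - \frac{\left(-4\right) \left(-3\right) + 5}{2} = - \frac{12 + 5}{2} = \left(- \frac{1}{2}\right) 17 = - \frac{17}{2} \approx -8.5$)
$F{\left(M \right)} = -3 + M^{2}$ ($F{\left(M \right)} = \left(M^{2} + 0 M\right) - 3 = \left(M^{2} + 0\right) - 3 = M^{2} - 3 = -3 + M^{2}$)
$F{\left(R \right)} N{\left(6 \right)} + 6 = \left(-3 + \left(- \frac{17}{2}\right)^{2}\right) 0 + 6 = \left(-3 + \frac{289}{4}\right) 0 + 6 = \frac{277}{4} \cdot 0 + 6 = 0 + 6 = 6$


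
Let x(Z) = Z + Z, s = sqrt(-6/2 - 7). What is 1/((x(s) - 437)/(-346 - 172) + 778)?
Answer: 29854634/23252091503 + 148*I*sqrt(10)/23252091503 ≈ 0.001284 + 2.0128e-8*I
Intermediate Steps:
s = I*sqrt(10) (s = sqrt(-6*1/2 - 7) = sqrt(-3 - 7) = sqrt(-10) = I*sqrt(10) ≈ 3.1623*I)
x(Z) = 2*Z
1/((x(s) - 437)/(-346 - 172) + 778) = 1/((2*(I*sqrt(10)) - 437)/(-346 - 172) + 778) = 1/((2*I*sqrt(10) - 437)/(-518) + 778) = 1/((-437 + 2*I*sqrt(10))*(-1/518) + 778) = 1/((437/518 - I*sqrt(10)/259) + 778) = 1/(403441/518 - I*sqrt(10)/259)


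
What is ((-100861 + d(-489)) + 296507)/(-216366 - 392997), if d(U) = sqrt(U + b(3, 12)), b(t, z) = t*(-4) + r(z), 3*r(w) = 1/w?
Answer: -195646/609363 - I*sqrt(18035)/3656178 ≈ -0.32107 - 3.6731e-5*I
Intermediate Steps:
r(w) = 1/(3*w)
b(t, z) = -4*t + 1/(3*z) (b(t, z) = t*(-4) + 1/(3*z) = -4*t + 1/(3*z))
d(U) = sqrt(-431/36 + U) (d(U) = sqrt(U + (-4*3 + (1/3)/12)) = sqrt(U + (-12 + (1/3)*(1/12))) = sqrt(U + (-12 + 1/36)) = sqrt(U - 431/36) = sqrt(-431/36 + U))
((-100861 + d(-489)) + 296507)/(-216366 - 392997) = ((-100861 + sqrt(-431 + 36*(-489))/6) + 296507)/(-216366 - 392997) = ((-100861 + sqrt(-431 - 17604)/6) + 296507)/(-609363) = ((-100861 + sqrt(-18035)/6) + 296507)*(-1/609363) = ((-100861 + (I*sqrt(18035))/6) + 296507)*(-1/609363) = ((-100861 + I*sqrt(18035)/6) + 296507)*(-1/609363) = (195646 + I*sqrt(18035)/6)*(-1/609363) = -195646/609363 - I*sqrt(18035)/3656178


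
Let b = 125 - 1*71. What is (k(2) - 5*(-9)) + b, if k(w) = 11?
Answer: 110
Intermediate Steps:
b = 54 (b = 125 - 71 = 54)
(k(2) - 5*(-9)) + b = (11 - 5*(-9)) + 54 = (11 + 45) + 54 = 56 + 54 = 110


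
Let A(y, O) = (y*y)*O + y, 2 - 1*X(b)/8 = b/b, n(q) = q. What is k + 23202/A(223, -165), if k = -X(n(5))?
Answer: -32831849/4102531 ≈ -8.0028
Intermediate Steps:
X(b) = 8 (X(b) = 16 - 8*b/b = 16 - 8*1 = 16 - 8 = 8)
k = -8 (k = -1*8 = -8)
A(y, O) = y + O*y² (A(y, O) = y²*O + y = O*y² + y = y + O*y²)
k + 23202/A(223, -165) = -8 + 23202/((223*(1 - 165*223))) = -8 + 23202/((223*(1 - 36795))) = -8 + 23202/((223*(-36794))) = -8 + 23202/(-8205062) = -8 + 23202*(-1/8205062) = -8 - 11601/4102531 = -32831849/4102531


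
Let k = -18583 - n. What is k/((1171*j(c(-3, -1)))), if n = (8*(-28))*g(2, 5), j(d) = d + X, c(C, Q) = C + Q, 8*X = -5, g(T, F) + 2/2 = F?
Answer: 141496/43327 ≈ 3.2658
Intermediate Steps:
g(T, F) = -1 + F
X = -5/8 (X = (1/8)*(-5) = -5/8 ≈ -0.62500)
j(d) = -5/8 + d (j(d) = d - 5/8 = -5/8 + d)
n = -896 (n = (8*(-28))*(-1 + 5) = -224*4 = -896)
k = -17687 (k = -18583 - 1*(-896) = -18583 + 896 = -17687)
k/((1171*j(c(-3, -1)))) = -17687*1/(1171*(-5/8 + (-3 - 1))) = -17687*1/(1171*(-5/8 - 4)) = -17687/(1171*(-37/8)) = -17687/(-43327/8) = -17687*(-8/43327) = 141496/43327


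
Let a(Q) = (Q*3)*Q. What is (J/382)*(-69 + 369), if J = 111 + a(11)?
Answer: 71100/191 ≈ 372.25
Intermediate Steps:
a(Q) = 3*Q**2 (a(Q) = (3*Q)*Q = 3*Q**2)
J = 474 (J = 111 + 3*11**2 = 111 + 3*121 = 111 + 363 = 474)
(J/382)*(-69 + 369) = (474/382)*(-69 + 369) = (474*(1/382))*300 = (237/191)*300 = 71100/191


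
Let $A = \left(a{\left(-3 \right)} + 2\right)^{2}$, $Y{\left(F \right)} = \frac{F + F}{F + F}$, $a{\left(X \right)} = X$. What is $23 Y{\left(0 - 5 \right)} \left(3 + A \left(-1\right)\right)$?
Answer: $46$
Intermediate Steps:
$Y{\left(F \right)} = 1$ ($Y{\left(F \right)} = \frac{2 F}{2 F} = 2 F \frac{1}{2 F} = 1$)
$A = 1$ ($A = \left(-3 + 2\right)^{2} = \left(-1\right)^{2} = 1$)
$23 Y{\left(0 - 5 \right)} \left(3 + A \left(-1\right)\right) = 23 \cdot 1 \left(3 + 1 \left(-1\right)\right) = 23 \left(3 - 1\right) = 23 \cdot 2 = 46$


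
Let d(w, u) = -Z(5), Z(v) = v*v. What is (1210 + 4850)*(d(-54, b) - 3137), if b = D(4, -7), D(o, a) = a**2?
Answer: -19161720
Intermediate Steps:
b = 49 (b = (-7)**2 = 49)
Z(v) = v**2
d(w, u) = -25 (d(w, u) = -1*5**2 = -1*25 = -25)
(1210 + 4850)*(d(-54, b) - 3137) = (1210 + 4850)*(-25 - 3137) = 6060*(-3162) = -19161720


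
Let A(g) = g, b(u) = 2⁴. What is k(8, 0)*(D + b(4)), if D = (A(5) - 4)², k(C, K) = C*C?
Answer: 1088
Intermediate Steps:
b(u) = 16
k(C, K) = C²
D = 1 (D = (5 - 4)² = 1² = 1)
k(8, 0)*(D + b(4)) = 8²*(1 + 16) = 64*17 = 1088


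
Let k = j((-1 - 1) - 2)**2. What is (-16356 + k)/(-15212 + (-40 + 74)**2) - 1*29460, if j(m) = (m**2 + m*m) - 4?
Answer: -103518547/3514 ≈ -29459.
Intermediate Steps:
j(m) = -4 + 2*m**2 (j(m) = (m**2 + m**2) - 4 = 2*m**2 - 4 = -4 + 2*m**2)
k = 784 (k = (-4 + 2*((-1 - 1) - 2)**2)**2 = (-4 + 2*(-2 - 2)**2)**2 = (-4 + 2*(-4)**2)**2 = (-4 + 2*16)**2 = (-4 + 32)**2 = 28**2 = 784)
(-16356 + k)/(-15212 + (-40 + 74)**2) - 1*29460 = (-16356 + 784)/(-15212 + (-40 + 74)**2) - 1*29460 = -15572/(-15212 + 34**2) - 29460 = -15572/(-15212 + 1156) - 29460 = -15572/(-14056) - 29460 = -15572*(-1/14056) - 29460 = 3893/3514 - 29460 = -103518547/3514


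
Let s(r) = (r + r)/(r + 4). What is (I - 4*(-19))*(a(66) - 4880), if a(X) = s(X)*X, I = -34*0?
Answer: -12649744/35 ≈ -3.6142e+5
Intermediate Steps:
I = 0
s(r) = 2*r/(4 + r) (s(r) = (2*r)/(4 + r) = 2*r/(4 + r))
a(X) = 2*X²/(4 + X) (a(X) = (2*X/(4 + X))*X = 2*X²/(4 + X))
(I - 4*(-19))*(a(66) - 4880) = (0 - 4*(-19))*(2*66²/(4 + 66) - 4880) = (0 + 76)*(2*4356/70 - 4880) = 76*(2*4356*(1/70) - 4880) = 76*(4356/35 - 4880) = 76*(-166444/35) = -12649744/35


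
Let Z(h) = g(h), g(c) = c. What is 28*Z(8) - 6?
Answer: 218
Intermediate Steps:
Z(h) = h
28*Z(8) - 6 = 28*8 - 6 = 224 - 6 = 218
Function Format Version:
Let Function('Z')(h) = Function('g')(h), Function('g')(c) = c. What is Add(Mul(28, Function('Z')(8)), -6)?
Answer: 218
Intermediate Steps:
Function('Z')(h) = h
Add(Mul(28, Function('Z')(8)), -6) = Add(Mul(28, 8), -6) = Add(224, -6) = 218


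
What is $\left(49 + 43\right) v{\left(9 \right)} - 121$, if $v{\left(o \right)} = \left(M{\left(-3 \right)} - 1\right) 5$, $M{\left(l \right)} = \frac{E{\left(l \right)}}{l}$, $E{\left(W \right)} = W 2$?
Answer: $339$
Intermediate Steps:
$E{\left(W \right)} = 2 W$
$M{\left(l \right)} = 2$ ($M{\left(l \right)} = \frac{2 l}{l} = 2$)
$v{\left(o \right)} = 5$ ($v{\left(o \right)} = \left(2 - 1\right) 5 = 1 \cdot 5 = 5$)
$\left(49 + 43\right) v{\left(9 \right)} - 121 = \left(49 + 43\right) 5 - 121 = 92 \cdot 5 - 121 = 460 - 121 = 339$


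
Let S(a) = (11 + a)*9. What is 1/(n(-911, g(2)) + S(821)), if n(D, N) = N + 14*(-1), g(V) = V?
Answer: 1/7476 ≈ 0.00013376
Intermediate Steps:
S(a) = 99 + 9*a
n(D, N) = -14 + N (n(D, N) = N - 14 = -14 + N)
1/(n(-911, g(2)) + S(821)) = 1/((-14 + 2) + (99 + 9*821)) = 1/(-12 + (99 + 7389)) = 1/(-12 + 7488) = 1/7476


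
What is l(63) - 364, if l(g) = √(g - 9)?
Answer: -364 + 3*√6 ≈ -356.65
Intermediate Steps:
l(g) = √(-9 + g)
l(63) - 364 = √(-9 + 63) - 364 = √54 - 364 = 3*√6 - 364 = -364 + 3*√6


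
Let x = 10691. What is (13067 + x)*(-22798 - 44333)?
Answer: -1594898298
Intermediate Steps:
(13067 + x)*(-22798 - 44333) = (13067 + 10691)*(-22798 - 44333) = 23758*(-67131) = -1594898298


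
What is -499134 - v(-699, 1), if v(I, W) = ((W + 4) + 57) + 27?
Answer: -499223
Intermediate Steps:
v(I, W) = 88 + W (v(I, W) = ((4 + W) + 57) + 27 = (61 + W) + 27 = 88 + W)
-499134 - v(-699, 1) = -499134 - (88 + 1) = -499134 - 1*89 = -499134 - 89 = -499223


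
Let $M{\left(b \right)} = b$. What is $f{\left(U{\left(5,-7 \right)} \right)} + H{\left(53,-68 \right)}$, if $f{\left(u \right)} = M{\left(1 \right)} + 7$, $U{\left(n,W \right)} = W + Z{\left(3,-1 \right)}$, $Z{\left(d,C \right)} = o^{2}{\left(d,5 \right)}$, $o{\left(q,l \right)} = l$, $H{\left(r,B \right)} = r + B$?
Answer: $-7$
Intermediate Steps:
$H{\left(r,B \right)} = B + r$
$Z{\left(d,C \right)} = 25$ ($Z{\left(d,C \right)} = 5^{2} = 25$)
$U{\left(n,W \right)} = 25 + W$ ($U{\left(n,W \right)} = W + 25 = 25 + W$)
$f{\left(u \right)} = 8$ ($f{\left(u \right)} = 1 + 7 = 8$)
$f{\left(U{\left(5,-7 \right)} \right)} + H{\left(53,-68 \right)} = 8 + \left(-68 + 53\right) = 8 - 15 = -7$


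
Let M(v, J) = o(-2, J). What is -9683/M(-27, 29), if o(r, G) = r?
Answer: 9683/2 ≈ 4841.5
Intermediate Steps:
M(v, J) = -2
-9683/M(-27, 29) = -9683/(-2) = -9683*(-½) = 9683/2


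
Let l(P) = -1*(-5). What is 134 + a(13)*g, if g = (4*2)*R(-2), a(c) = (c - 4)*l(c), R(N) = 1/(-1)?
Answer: -226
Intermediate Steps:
R(N) = -1
l(P) = 5
a(c) = -20 + 5*c (a(c) = (c - 4)*5 = (-4 + c)*5 = -20 + 5*c)
g = -8 (g = (4*2)*(-1) = 8*(-1) = -8)
134 + a(13)*g = 134 + (-20 + 5*13)*(-8) = 134 + (-20 + 65)*(-8) = 134 + 45*(-8) = 134 - 360 = -226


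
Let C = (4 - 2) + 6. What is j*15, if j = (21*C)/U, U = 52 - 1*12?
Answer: 63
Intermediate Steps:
U = 40 (U = 52 - 12 = 40)
C = 8 (C = 2 + 6 = 8)
j = 21/5 (j = (21*8)/40 = 168*(1/40) = 21/5 ≈ 4.2000)
j*15 = (21/5)*15 = 63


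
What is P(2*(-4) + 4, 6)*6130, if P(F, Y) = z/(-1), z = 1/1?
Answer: -6130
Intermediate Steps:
z = 1
P(F, Y) = -1 (P(F, Y) = 1/(-1) = 1*(-1) = -1)
P(2*(-4) + 4, 6)*6130 = -1*6130 = -6130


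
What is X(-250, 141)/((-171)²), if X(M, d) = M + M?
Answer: -500/29241 ≈ -0.017099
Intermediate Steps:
X(M, d) = 2*M
X(-250, 141)/((-171)²) = (2*(-250))/((-171)²) = -500/29241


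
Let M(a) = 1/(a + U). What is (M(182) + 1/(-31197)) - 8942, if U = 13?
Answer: -18132621976/2027805 ≈ -8942.0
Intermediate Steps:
M(a) = 1/(13 + a) (M(a) = 1/(a + 13) = 1/(13 + a))
(M(182) + 1/(-31197)) - 8942 = (1/(13 + 182) + 1/(-31197)) - 8942 = (1/195 - 1/31197) - 8942 = 10334/2027805 - 8942 = -18132621976/2027805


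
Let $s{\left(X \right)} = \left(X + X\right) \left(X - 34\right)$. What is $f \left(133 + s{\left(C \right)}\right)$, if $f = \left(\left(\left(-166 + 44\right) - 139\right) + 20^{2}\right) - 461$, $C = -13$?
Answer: $-436310$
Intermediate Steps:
$s{\left(X \right)} = 2 X \left(-34 + X\right)$
$f = -322$ ($f = \left(\left(-122 - 139\right) + 400\right) - 461 = \left(-261 + 400\right) - 461 = 139 - 461 = -322$)
$f \left(133 + s{\left(C \right)}\right) = - 322 \left(133 + 2 \left(-13\right) \left(-34 - 13\right)\right) = - 322 \left(133 + 2 \left(-13\right) \left(-47\right)\right) = - 322 \left(133 + 1222\right) = \left(-322\right) 1355 = -436310$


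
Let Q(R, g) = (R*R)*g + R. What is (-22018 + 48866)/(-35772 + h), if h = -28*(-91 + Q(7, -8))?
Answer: -6712/5611 ≈ -1.1962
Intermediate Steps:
Q(R, g) = R + g*R² (Q(R, g) = R²*g + R = g*R² + R = R + g*R²)
h = 13328 (h = -28*(-91 + 7*(1 + 7*(-8))) = -28*(-91 + 7*(1 - 56)) = -28*(-91 + 7*(-55)) = -28*(-91 - 385) = -28*(-476) = 13328)
(-22018 + 48866)/(-35772 + h) = (-22018 + 48866)/(-35772 + 13328) = 26848/(-22444) = 26848*(-1/22444) = -6712/5611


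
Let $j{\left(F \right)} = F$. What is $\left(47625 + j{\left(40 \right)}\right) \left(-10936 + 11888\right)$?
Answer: $45377080$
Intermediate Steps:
$\left(47625 + j{\left(40 \right)}\right) \left(-10936 + 11888\right) = \left(47625 + 40\right) \left(-10936 + 11888\right) = 47665 \cdot 952 = 45377080$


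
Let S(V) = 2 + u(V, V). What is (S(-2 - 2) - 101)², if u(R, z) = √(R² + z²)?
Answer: 9833 - 792*√2 ≈ 8712.9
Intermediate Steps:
S(V) = 2 + √2*√(V²) (S(V) = 2 + √(V² + V²) = 2 + √(2*V²) = 2 + √2*√(V²))
(S(-2 - 2) - 101)² = ((2 + √2*√((-2 - 2)²)) - 101)² = ((2 + √2*√((-4)²)) - 101)² = ((2 + √2*√16) - 101)² = ((2 + √2*4) - 101)² = ((2 + 4*√2) - 101)² = (-99 + 4*√2)²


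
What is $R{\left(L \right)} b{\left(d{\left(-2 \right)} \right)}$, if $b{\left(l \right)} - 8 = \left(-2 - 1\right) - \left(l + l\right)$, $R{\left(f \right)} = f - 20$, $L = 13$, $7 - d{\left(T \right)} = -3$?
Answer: $105$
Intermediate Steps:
$d{\left(T \right)} = 10$ ($d{\left(T \right)} = 7 - -3 = 7 + 3 = 10$)
$R{\left(f \right)} = -20 + f$ ($R{\left(f \right)} = f - 20 = -20 + f$)
$b{\left(l \right)} = 5 - 2 l$ ($b{\left(l \right)} = 8 - \left(3 + 2 l\right) = 5 - 2 l$)
$R{\left(L \right)} b{\left(d{\left(-2 \right)} \right)} = \left(-20 + 13\right) \left(5 - 20\right) = - 7 \left(5 - 20\right) = \left(-7\right) \left(-15\right) = 105$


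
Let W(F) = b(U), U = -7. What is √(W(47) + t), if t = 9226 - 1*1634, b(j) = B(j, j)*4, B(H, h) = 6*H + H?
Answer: 86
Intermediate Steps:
B(H, h) = 7*H
b(j) = 28*j (b(j) = (7*j)*4 = 28*j)
t = 7592 (t = 9226 - 1634 = 7592)
W(F) = -196 (W(F) = 28*(-7) = -196)
√(W(47) + t) = √(-196 + 7592) = √7396 = 86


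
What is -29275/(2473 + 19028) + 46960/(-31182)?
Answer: -320423335/111740697 ≈ -2.8676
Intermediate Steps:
-29275/(2473 + 19028) + 46960/(-31182) = -29275/21501 + 46960*(-1/31182) = -29275*1/21501 - 23480/15591 = -29275/21501 - 23480/15591 = -320423335/111740697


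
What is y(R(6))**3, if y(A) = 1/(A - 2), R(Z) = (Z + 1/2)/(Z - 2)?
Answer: -512/27 ≈ -18.963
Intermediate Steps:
R(Z) = (1/2 + Z)/(-2 + Z) (R(Z) = (Z + 1/2)/(-2 + Z) = (1/2 + Z)/(-2 + Z))
y(A) = 1/(-2 + A)
y(R(6))**3 = (1/(-2 + (1/2 + 6)/(-2 + 6)))**3 = (1/(-2 + (13/2)/4))**3 = (1/(-2 + (1/4)*(13/2)))**3 = (1/(-2 + 13/8))**3 = (1/(-3/8))**3 = (-8/3)**3 = -512/27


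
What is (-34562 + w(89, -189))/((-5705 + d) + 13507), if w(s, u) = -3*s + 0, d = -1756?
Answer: -34829/6046 ≈ -5.7607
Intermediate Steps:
w(s, u) = -3*s
(-34562 + w(89, -189))/((-5705 + d) + 13507) = (-34562 - 3*89)/((-5705 - 1756) + 13507) = (-34562 - 267)/(-7461 + 13507) = -34829/6046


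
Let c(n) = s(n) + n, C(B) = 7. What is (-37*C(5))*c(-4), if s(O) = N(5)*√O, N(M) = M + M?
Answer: 1036 - 5180*I ≈ 1036.0 - 5180.0*I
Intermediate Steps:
N(M) = 2*M
s(O) = 10*√O (s(O) = (2*5)*√O = 10*√O)
c(n) = n + 10*√n (c(n) = 10*√n + n = n + 10*√n)
(-37*C(5))*c(-4) = (-37*7)*(-4 + 10*√(-4)) = -259*(-4 + 10*(2*I)) = -259*(-4 + 20*I) = 1036 - 5180*I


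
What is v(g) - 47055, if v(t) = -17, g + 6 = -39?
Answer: -47072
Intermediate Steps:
g = -45 (g = -6 - 39 = -45)
v(g) - 47055 = -17 - 47055 = -47072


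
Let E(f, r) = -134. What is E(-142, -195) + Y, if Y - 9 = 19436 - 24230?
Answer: -4919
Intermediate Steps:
Y = -4785 (Y = 9 + (19436 - 24230) = 9 - 4794 = -4785)
E(-142, -195) + Y = -134 - 4785 = -4919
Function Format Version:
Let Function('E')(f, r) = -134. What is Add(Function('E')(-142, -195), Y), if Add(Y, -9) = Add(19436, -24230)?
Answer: -4919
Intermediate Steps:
Y = -4785 (Y = Add(9, Add(19436, -24230)) = Add(9, -4794) = -4785)
Add(Function('E')(-142, -195), Y) = Add(-134, -4785) = -4919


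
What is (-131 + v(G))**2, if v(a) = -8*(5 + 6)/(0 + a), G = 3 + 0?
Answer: 231361/9 ≈ 25707.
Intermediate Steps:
G = 3
v(a) = -88/a (v(a) = -8*11/a = -88/a)
(-131 + v(G))**2 = (-131 - 88/3)**2 = (-481/3)**2 = 231361/9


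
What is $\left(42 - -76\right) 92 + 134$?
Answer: $10990$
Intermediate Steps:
$\left(42 - -76\right) 92 + 134 = \left(42 + 76\right) 92 + 134 = 118 \cdot 92 + 134 = 10856 + 134 = 10990$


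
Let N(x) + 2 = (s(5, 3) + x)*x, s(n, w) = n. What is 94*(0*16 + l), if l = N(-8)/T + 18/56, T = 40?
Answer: 2867/35 ≈ 81.914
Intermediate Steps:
N(x) = -2 + x*(5 + x) (N(x) = -2 + (5 + x)*x = -2 + x*(5 + x))
l = 61/70 (l = (-2 + (-8)² + 5*(-8))/40 + 18/56 = (-2 + 64 - 40)*(1/40) + 18*(1/56) = 22*(1/40) + 9/28 = 11/20 + 9/28 = 61/70 ≈ 0.87143)
94*(0*16 + l) = 94*(0*16 + 61/70) = 94*(0 + 61/70) = 94*(61/70) = 2867/35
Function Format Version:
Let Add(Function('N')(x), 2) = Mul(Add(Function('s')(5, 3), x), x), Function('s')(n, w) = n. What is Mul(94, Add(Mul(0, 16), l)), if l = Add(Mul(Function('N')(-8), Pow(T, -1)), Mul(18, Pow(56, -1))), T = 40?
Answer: Rational(2867, 35) ≈ 81.914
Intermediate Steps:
Function('N')(x) = Add(-2, Mul(x, Add(5, x))) (Function('N')(x) = Add(-2, Mul(Add(5, x), x)) = Add(-2, Mul(x, Add(5, x))))
l = Rational(61, 70) (l = Add(Mul(Add(-2, Pow(-8, 2), Mul(5, -8)), Pow(40, -1)), Mul(18, Pow(56, -1))) = Add(Mul(Add(-2, 64, -40), Rational(1, 40)), Mul(18, Rational(1, 56))) = Add(Mul(22, Rational(1, 40)), Rational(9, 28)) = Add(Rational(11, 20), Rational(9, 28)) = Rational(61, 70) ≈ 0.87143)
Mul(94, Add(Mul(0, 16), l)) = Mul(94, Add(Mul(0, 16), Rational(61, 70))) = Mul(94, Add(0, Rational(61, 70))) = Mul(94, Rational(61, 70)) = Rational(2867, 35)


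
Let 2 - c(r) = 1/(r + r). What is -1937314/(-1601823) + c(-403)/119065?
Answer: 185919614616959/153721170728970 ≈ 1.2095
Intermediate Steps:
c(r) = 2 - 1/(2*r) (c(r) = 2 - 1/(r + r) = 2 - 1/(2*r))
-1937314/(-1601823) + c(-403)/119065 = -1937314/(-1601823) + (2 - ½/(-403))/119065 = -1937314*(-1/1601823) + (2 - ½*(-1/403))*(1/119065) = 1937314/1601823 + (2 + 1/806)*(1/119065) = 1937314/1601823 + (1613/806)*(1/119065) = 1937314/1601823 + 1613/95966390 = 185919614616959/153721170728970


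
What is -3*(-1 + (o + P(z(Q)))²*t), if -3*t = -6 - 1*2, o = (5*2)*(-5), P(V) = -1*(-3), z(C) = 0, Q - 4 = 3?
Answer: -17669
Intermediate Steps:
Q = 7 (Q = 4 + 3 = 7)
P(V) = 3
o = -50 (o = 10*(-5) = -50)
t = 8/3 (t = -(-6 - 1*2)/3 = -(-6 - 2)/3 = -⅓*(-8) = 8/3 ≈ 2.6667)
-3*(-1 + (o + P(z(Q)))²*t) = -3*(-1 + (-50 + 3)²*(8/3)) = -3*(-1 + (-47)²*(8/3)) = -3*(-1 + 2209*(8/3)) = -3*(-1 + 17672/3) = -3*17669/3 = -17669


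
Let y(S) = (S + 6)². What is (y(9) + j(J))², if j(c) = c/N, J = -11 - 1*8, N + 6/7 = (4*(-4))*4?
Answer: 10461812089/206116 ≈ 50757.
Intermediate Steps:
N = -454/7 (N = -6/7 + (4*(-4))*4 = -6/7 - 16*4 = -6/7 - 64 = -454/7 ≈ -64.857)
y(S) = (6 + S)²
J = -19 (J = -11 - 8 = -19)
j(c) = -7*c/454 (j(c) = c/(-454/7) = c*(-7/454) = -7*c/454)
(y(9) + j(J))² = ((6 + 9)² - 7/454*(-19))² = (15² + 133/454)² = (225 + 133/454)² = (102283/454)² = 10461812089/206116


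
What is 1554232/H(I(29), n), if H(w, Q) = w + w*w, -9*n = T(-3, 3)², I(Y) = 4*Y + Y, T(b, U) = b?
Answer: 777116/10585 ≈ 73.417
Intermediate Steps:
I(Y) = 5*Y
n = -1 (n = -⅑*(-3)² = -⅑*9 = -1)
H(w, Q) = w + w²
1554232/H(I(29), n) = 1554232/(((5*29)*(1 + 5*29))) = 1554232/((145*(1 + 145))) = 1554232/((145*146)) = 1554232/21170 = 1554232*(1/21170) = 777116/10585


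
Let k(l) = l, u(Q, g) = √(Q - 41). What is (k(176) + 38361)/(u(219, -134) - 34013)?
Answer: -1310758981/1156883991 - 38537*√178/1156883991 ≈ -1.1335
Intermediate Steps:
u(Q, g) = √(-41 + Q)
(k(176) + 38361)/(u(219, -134) - 34013) = (176 + 38361)/(√(-41 + 219) - 34013) = 38537/(√178 - 34013) = 38537/(-34013 + √178)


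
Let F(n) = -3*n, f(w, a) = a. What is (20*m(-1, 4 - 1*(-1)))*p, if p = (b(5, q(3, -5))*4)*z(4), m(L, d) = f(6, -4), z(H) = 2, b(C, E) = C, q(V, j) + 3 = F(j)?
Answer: -3200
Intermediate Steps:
q(V, j) = -3 - 3*j
m(L, d) = -4
p = 40 (p = (5*4)*2 = 20*2 = 40)
(20*m(-1, 4 - 1*(-1)))*p = (20*(-4))*40 = -80*40 = -3200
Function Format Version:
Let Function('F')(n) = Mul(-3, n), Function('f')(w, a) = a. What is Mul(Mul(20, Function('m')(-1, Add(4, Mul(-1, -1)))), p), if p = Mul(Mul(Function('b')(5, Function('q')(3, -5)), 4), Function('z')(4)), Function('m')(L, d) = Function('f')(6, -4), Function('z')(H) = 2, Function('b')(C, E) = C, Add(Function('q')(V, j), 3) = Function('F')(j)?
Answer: -3200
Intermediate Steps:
Function('q')(V, j) = Add(-3, Mul(-3, j))
Function('m')(L, d) = -4
p = 40 (p = Mul(Mul(5, 4), 2) = Mul(20, 2) = 40)
Mul(Mul(20, Function('m')(-1, Add(4, Mul(-1, -1)))), p) = Mul(Mul(20, -4), 40) = Mul(-80, 40) = -3200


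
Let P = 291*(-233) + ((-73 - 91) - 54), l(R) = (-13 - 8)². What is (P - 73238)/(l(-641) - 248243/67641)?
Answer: -9554900019/29581438 ≈ -323.00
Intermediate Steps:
l(R) = 441 (l(R) = (-21)² = 441)
P = -68021 (P = -67803 + (-164 - 54) = -67803 - 218 = -68021)
(P - 73238)/(l(-641) - 248243/67641) = (-68021 - 73238)/(441 - 248243/67641) = -141259/(441 - 248243*1/67641) = -141259/(441 - 248243/67641) = -141259/29581438/67641 = -141259*67641/29581438 = -9554900019/29581438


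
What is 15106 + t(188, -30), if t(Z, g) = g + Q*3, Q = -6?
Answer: 15058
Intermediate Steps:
t(Z, g) = -18 + g (t(Z, g) = g - 6*3 = g - 18 = -18 + g)
15106 + t(188, -30) = 15106 + (-18 - 30) = 15106 - 48 = 15058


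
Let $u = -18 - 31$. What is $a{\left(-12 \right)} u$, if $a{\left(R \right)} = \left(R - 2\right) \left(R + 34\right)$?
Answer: $15092$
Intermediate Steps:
$u = -49$
$a{\left(R \right)} = \left(-2 + R\right) \left(34 + R\right)$
$a{\left(-12 \right)} u = \left(-68 + \left(-12\right)^{2} + 32 \left(-12\right)\right) \left(-49\right) = \left(-68 + 144 - 384\right) \left(-49\right) = \left(-308\right) \left(-49\right) = 15092$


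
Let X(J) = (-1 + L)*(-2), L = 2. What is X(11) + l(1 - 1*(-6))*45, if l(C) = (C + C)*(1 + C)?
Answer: 5038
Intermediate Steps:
X(J) = -2 (X(J) = (-1 + 2)*(-2) = 1*(-2) = -2)
l(C) = 2*C*(1 + C) (l(C) = (2*C)*(1 + C) = 2*C*(1 + C))
X(11) + l(1 - 1*(-6))*45 = -2 + (2*(1 - 1*(-6))*(1 + (1 - 1*(-6))))*45 = -2 + (2*(1 + 6)*(1 + (1 + 6)))*45 = -2 + (2*7*(1 + 7))*45 = -2 + (2*7*8)*45 = -2 + 112*45 = -2 + 5040 = 5038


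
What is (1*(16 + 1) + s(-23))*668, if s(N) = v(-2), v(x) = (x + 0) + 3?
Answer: 12024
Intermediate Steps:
v(x) = 3 + x (v(x) = x + 3 = 3 + x)
s(N) = 1 (s(N) = 3 - 2 = 1)
(1*(16 + 1) + s(-23))*668 = (1*(16 + 1) + 1)*668 = (1*17 + 1)*668 = (17 + 1)*668 = 18*668 = 12024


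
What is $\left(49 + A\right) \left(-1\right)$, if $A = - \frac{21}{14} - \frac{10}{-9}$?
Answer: $- \frac{875}{18} \approx -48.611$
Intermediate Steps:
$A = - \frac{7}{18}$ ($A = \left(-21\right) \frac{1}{14} - - \frac{10}{9} = - \frac{3}{2} + \frac{10}{9} = - \frac{7}{18} \approx -0.38889$)
$\left(49 + A\right) \left(-1\right) = \left(49 - \frac{7}{18}\right) \left(-1\right) = \frac{875}{18} \left(-1\right) = - \frac{875}{18}$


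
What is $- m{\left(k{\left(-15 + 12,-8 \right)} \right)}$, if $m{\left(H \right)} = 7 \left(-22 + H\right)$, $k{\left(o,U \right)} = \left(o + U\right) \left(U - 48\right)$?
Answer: $-4158$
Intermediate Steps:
$k{\left(o,U \right)} = \left(-48 + U\right) \left(U + o\right)$ ($k{\left(o,U \right)} = \left(U + o\right) \left(-48 + U\right) = \left(-48 + U\right) \left(U + o\right)$)
$m{\left(H \right)} = -154 + 7 H$
$- m{\left(k{\left(-15 + 12,-8 \right)} \right)} = - (-154 + 7 \left(\left(-8\right)^{2} - -384 - 48 \left(-15 + 12\right) - 8 \left(-15 + 12\right)\right)) = - (-154 + 7 \left(64 + 384 - -144 - -24\right)) = - (-154 + 7 \left(64 + 384 + 144 + 24\right)) = - (-154 + 7 \cdot 616) = - (-154 + 4312) = \left(-1\right) 4158 = -4158$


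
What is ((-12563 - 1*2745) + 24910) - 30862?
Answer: -21260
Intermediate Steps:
((-12563 - 1*2745) + 24910) - 30862 = ((-12563 - 2745) + 24910) - 30862 = (-15308 + 24910) - 30862 = 9602 - 30862 = -21260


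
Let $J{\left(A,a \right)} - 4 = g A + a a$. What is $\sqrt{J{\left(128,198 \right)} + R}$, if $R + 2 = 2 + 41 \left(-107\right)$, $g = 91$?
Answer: $\sqrt{46469} \approx 215.57$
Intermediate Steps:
$J{\left(A,a \right)} = 4 + a^{2} + 91 A$ ($J{\left(A,a \right)} = 4 + \left(91 A + a a\right) = 4 + \left(91 A + a^{2}\right) = 4 + \left(a^{2} + 91 A\right) = 4 + a^{2} + 91 A$)
$R = -4387$ ($R = -2 + \left(2 + 41 \left(-107\right)\right) = -2 + \left(2 - 4387\right) = -2 - 4385 = -4387$)
$\sqrt{J{\left(128,198 \right)} + R} = \sqrt{\left(4 + 198^{2} + 91 \cdot 128\right) - 4387} = \sqrt{\left(4 + 39204 + 11648\right) - 4387} = \sqrt{50856 - 4387} = \sqrt{46469}$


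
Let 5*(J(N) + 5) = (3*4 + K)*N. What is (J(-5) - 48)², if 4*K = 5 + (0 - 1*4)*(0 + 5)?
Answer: 60025/16 ≈ 3751.6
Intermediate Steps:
K = -15/4 (K = (5 + (0 - 1*4)*(0 + 5))/4 = (5 + (0 - 4)*5)/4 = (5 - 4*5)/4 = (5 - 20)/4 = (¼)*(-15) = -15/4 ≈ -3.7500)
J(N) = -5 + 33*N/20 (J(N) = -5 + ((3*4 - 15/4)*N)/5 = -5 + ((12 - 15/4)*N)/5 = -5 + (33*N/4)/5 = -5 + 33*N/20)
(J(-5) - 48)² = ((-5 + (33/20)*(-5)) - 48)² = ((-5 - 33/4) - 48)² = (-53/4 - 48)² = (-245/4)² = 60025/16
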